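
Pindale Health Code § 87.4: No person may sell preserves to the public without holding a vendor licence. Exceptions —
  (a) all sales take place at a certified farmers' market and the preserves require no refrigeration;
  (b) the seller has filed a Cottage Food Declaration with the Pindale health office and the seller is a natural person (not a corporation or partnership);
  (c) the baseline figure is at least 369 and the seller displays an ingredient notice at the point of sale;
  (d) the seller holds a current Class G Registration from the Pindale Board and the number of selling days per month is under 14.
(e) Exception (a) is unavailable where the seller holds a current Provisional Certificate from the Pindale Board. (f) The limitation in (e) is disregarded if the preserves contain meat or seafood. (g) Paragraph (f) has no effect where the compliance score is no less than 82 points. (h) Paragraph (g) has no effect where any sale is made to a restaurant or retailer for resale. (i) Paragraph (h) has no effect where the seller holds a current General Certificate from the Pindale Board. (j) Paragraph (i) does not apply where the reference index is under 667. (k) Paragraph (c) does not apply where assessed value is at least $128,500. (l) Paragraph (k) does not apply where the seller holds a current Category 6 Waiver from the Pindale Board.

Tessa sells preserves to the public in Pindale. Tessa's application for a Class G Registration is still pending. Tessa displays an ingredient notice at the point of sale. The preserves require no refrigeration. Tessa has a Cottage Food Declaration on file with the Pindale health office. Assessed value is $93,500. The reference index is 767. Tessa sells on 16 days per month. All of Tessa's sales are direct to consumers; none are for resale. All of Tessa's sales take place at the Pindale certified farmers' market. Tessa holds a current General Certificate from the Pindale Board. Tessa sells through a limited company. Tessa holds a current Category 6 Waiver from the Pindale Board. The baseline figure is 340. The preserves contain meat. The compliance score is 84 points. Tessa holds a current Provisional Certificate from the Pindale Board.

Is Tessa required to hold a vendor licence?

Yes — Tessa must hold a vendor licence.

Exception (a) is satisfied on its face — all sales are at a certified farmers' market; the preserves are shelf-stable. Turning to paragraphs (e)–(j): (e) operates against (a): a current Provisional Certificate is held. (f) operates (the preserves contain meat), but is overridden by (g): (g) operates against (f): the compliance score is 84 points, meeting the 82 points threshold. (h), which would lift (g), does not operate here — no sales are for resale. (a) is therefore removed.
Exception (b) requires that the seller is a natural person (not a corporation or partnership); but the seller operates through a limited company, so (b) is unavailable.
Exception (c) fails — the baseline figure is 340, short of 369.
Exception (d) fails — the Class G Registration is not current.
No exception applies. The general rule governs.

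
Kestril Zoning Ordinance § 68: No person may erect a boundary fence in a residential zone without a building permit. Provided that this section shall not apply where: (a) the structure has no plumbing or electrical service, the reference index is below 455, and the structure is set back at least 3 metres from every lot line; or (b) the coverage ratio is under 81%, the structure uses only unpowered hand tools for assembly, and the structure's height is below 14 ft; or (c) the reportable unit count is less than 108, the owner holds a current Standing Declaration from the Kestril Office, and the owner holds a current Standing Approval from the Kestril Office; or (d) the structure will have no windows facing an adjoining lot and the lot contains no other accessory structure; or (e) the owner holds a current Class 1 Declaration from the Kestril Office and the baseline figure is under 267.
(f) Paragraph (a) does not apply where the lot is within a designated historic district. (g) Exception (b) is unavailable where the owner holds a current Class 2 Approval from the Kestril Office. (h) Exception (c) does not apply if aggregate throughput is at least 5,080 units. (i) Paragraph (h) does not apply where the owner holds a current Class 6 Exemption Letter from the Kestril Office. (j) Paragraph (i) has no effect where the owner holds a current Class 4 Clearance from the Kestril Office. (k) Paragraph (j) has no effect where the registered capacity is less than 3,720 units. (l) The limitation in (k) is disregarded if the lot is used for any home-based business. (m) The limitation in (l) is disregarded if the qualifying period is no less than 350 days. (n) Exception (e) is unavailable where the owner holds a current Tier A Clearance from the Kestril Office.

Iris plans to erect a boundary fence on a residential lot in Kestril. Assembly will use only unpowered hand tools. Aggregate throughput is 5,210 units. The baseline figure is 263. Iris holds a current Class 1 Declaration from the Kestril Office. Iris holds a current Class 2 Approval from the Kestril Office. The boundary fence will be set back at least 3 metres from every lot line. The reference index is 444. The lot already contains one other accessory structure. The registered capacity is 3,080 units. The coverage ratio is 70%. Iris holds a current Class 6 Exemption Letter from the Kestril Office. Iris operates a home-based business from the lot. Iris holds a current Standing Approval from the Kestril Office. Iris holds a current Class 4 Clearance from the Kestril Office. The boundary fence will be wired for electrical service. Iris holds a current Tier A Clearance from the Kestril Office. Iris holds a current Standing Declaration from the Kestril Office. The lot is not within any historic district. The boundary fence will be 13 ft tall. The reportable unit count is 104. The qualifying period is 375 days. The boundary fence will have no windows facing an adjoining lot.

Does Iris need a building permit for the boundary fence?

No — exception (c) applies; Iris does not need a building permit.

Exception (a) fails — electrical service is planned.
Exception (b)'s conditions are all satisfied: the coverage ratio is 70%, under the 81% limit; assembly uses only hand tools; the structure's height is 13 ft, below the 14 ft limit. Turning to paragraph (g): (g) operates against (b): a current Class 2 Approval is held. So (b) is unavailable.
Exception (c)'s conditions are all satisfied: the reportable unit count is 104, less than the 108 limit; a current Standing Declaration is held; a current Standing Approval is held. Applying paragraphs (h)–(m): (h) would limit (c) — aggregate throughput is 5,210 units, meeting the 5,080 units threshold — but (i) sets (h) aside: (i) operates against (h): a current Class 6 Exemption Letter is held. (j) would limit (i) — a current Class 4 Clearance is held — but (k) sets (j) aside: (k) operates against (j): the registered capacity is 3,080 units, less than the 3,720 units limit. (l) applies (a home-based business operates on the lot), but is overridden by (m): (m) operates against (l): the qualifying period is 375 days, meeting the 350 days threshold. So (c) applies.
Exception (d) does not apply: the lot already has another accessory structure.
All of (e)'s requirements are met (a current Class 1 Declaration is held; the baseline figure is 263, under the 267 limit). However, paragraph (n) must be considered: (n) applies — a current Tier A Clearance is held. (e) is therefore removed.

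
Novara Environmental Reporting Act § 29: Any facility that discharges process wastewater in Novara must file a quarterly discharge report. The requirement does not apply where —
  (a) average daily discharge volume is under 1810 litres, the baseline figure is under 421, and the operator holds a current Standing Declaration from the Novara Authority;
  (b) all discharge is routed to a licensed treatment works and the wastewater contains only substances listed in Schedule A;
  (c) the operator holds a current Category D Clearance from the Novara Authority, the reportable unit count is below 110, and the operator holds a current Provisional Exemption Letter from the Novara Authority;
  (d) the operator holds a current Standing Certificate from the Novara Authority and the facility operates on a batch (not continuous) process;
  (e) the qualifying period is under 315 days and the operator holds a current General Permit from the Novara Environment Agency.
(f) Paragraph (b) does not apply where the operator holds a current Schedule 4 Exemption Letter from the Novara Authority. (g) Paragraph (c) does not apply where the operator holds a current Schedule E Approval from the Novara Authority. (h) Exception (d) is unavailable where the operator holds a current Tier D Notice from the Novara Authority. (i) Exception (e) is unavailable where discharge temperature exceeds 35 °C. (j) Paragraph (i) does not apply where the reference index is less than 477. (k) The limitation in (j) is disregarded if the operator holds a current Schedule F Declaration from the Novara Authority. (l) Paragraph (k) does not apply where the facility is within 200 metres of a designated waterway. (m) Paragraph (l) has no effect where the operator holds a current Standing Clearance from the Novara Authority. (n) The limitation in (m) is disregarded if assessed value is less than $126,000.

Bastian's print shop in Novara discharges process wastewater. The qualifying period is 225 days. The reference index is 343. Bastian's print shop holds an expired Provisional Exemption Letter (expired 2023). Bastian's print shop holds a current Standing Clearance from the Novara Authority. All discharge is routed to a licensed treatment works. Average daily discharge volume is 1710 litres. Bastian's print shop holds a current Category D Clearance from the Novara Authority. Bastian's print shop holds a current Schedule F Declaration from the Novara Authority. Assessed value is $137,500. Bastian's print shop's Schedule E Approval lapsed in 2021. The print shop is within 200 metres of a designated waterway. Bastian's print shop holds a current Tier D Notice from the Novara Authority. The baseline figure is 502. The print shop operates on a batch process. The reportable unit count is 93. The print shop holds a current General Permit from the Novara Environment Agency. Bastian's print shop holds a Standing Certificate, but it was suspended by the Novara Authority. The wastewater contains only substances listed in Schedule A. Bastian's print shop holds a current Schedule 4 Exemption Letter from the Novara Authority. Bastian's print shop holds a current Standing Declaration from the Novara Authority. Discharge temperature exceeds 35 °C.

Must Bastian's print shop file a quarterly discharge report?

Exception (a) does not apply: the baseline figure is 502, not under 421.
All of (b)'s requirements are met (discharge is routed to a licensed treatment works; the wastewater is Schedule-A-only). But: (f) operates against (b): a current Schedule 4 Exemption Letter is held. Exception (b) does not apply.
Exception (c) does not apply: there is no Provisional Exemption Letter in force.
Exception (d) does not apply: there is no Standing Certificate in force.
Exception (e): the qualifying period is 225 days, under the 315 days limit; a current General Permit is held — every condition holds. But applying paragraphs (i)–(n): (i) operates — discharge temperature exceeds 35 °C. (j) would limit (i) — the reference index is 343, less than the 477 limit — but (k) sets (j) aside: (k) is triggered — a current Schedule F Declaration is held. (l) is triggered (the print shop is within 200 m of a designated waterway), but is set aside by (m): (m) is triggered — a current Standing Clearance is held. (n) is not engaged (assessed value is $137,500, not less than $126,000), so (m) stands. So (e) is unavailable.
No exception is made out. Bastian's print shop falls within the general rule.

Yes — Bastian's print shop must file a quarterly discharge report.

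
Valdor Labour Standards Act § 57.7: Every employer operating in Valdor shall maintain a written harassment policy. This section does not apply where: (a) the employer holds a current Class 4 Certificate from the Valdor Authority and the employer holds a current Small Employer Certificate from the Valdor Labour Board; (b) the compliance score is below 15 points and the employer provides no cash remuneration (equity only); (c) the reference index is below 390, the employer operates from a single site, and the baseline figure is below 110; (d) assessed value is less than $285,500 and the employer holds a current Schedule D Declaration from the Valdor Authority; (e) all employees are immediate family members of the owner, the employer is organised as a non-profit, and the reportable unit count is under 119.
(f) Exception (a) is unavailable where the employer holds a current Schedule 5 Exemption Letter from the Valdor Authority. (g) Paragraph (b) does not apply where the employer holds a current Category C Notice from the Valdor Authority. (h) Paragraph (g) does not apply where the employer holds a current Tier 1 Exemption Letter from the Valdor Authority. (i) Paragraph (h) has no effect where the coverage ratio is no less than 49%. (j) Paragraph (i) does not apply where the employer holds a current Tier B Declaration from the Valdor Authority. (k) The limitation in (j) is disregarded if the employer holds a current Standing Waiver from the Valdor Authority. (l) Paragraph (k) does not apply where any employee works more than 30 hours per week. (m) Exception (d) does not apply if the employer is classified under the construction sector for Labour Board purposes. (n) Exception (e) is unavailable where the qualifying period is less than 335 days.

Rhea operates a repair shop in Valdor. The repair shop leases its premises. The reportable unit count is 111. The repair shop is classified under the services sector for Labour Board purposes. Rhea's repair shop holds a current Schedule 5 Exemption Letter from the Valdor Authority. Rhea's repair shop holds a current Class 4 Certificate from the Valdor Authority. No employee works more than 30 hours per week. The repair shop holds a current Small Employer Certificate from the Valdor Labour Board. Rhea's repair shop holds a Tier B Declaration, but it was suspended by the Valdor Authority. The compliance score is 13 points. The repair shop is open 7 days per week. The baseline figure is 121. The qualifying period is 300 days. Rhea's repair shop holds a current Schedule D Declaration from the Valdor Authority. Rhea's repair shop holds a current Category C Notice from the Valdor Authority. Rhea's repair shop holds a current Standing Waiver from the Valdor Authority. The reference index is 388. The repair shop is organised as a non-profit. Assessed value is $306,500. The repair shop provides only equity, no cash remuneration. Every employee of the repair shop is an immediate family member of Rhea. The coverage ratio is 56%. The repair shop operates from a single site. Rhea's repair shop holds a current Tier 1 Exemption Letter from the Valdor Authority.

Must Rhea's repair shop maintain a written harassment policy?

Exception (a) is satisfied on its face — a current Class 4 Certificate is held; a current Small Employer Certificate is held. Turning to paragraph (f): (f) operates against (a): a current Schedule 5 Exemption Letter is held. Exception (a) does not apply.
Exception (b): the compliance score is 13 points, below the 15 points limit; remuneration is equity-only — every condition holds. But applying paragraphs (g)–(l): (g) is triggered — a current Category C Notice is held. (h) applies (a current Tier 1 Exemption Letter is held), but is itself disapplied by (i): (i) operates against (h): the coverage ratio is 56%, meeting the 49% threshold. (j), which would lift (i), is not engaged — there is no Tier B Declaration in force. So (b) is unavailable.
Exception (c) fails — the baseline figure is 121, not below 110.
Exception (d) fails — assessed value is $306,500, not less than $285,500.
All of (e)'s requirements are met (every employee is an immediate family member; the employer is a non-profit; the reportable unit count is 111, under the 119 limit). However, paragraph (n) must be considered: (n) operates against (e): the qualifying period is 300 days, less than the 335 days limit. So (e) is unavailable.
No exception applies. The general rule governs.

Yes — Rhea's repair shop must maintain a written harassment policy.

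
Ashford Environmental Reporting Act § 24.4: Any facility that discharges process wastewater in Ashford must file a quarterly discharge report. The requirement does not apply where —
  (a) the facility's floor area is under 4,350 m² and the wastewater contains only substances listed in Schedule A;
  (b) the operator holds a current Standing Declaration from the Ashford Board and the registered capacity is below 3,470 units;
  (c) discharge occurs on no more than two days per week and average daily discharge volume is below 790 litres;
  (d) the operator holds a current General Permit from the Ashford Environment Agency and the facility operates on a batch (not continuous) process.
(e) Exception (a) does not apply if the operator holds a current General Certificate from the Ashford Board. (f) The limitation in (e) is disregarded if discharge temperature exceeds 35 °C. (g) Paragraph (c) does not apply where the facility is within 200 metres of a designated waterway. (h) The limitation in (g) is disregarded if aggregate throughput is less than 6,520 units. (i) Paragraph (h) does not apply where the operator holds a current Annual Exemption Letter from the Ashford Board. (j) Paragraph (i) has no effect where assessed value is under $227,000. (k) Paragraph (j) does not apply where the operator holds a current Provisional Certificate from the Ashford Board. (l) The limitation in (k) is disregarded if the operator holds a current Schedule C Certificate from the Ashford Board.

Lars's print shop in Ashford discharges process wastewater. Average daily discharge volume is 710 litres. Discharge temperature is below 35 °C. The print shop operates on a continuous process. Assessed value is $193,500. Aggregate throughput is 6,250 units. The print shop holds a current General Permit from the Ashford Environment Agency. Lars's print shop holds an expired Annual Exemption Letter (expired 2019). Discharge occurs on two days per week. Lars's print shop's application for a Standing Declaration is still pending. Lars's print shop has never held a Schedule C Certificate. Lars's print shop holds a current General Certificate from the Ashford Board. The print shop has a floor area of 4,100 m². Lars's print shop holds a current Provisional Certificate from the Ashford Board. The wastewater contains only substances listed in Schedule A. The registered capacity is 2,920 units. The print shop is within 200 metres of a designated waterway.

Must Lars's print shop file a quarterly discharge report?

No — exception (c) applies; Lars's print shop is not required to file a quarterly discharge report.

All of (a)'s requirements are met (the facility's floor area is 4,100 m², under the 4,350 m² limit; the wastewater is Schedule-A-only). But applying paragraphs (e)–(f): (e) is triggered — a current General Certificate is held. (f) is not triggered (discharge temperature is below 35 °C), so (e) stands. So (a) is unavailable.
Exception (b) requires that the operator holds a current Standing Declaration from the Ashford Board; but no current Standing Declaration is held, so (b) is unavailable.
Exception (c) is satisfied on its face — discharge occurs on no more than two days per week; average daily discharge volume is 710 litres, below the 790 litres limit. As to paragraphs (g)–(l): (g) is engaged (the print shop is within 200 m of a designated waterway), but is displaced by (h): (h) operates against (g): aggregate throughput is 6,250 units, less than the 6,520 units limit. (i) is inapplicable (there is no Annual Exemption Letter in force), so (h) stands. (c) remains available.
Exception (d) requires that the facility operates on a batch (not continuous) process; but the facility operates on a continuous process, so (d) is unavailable.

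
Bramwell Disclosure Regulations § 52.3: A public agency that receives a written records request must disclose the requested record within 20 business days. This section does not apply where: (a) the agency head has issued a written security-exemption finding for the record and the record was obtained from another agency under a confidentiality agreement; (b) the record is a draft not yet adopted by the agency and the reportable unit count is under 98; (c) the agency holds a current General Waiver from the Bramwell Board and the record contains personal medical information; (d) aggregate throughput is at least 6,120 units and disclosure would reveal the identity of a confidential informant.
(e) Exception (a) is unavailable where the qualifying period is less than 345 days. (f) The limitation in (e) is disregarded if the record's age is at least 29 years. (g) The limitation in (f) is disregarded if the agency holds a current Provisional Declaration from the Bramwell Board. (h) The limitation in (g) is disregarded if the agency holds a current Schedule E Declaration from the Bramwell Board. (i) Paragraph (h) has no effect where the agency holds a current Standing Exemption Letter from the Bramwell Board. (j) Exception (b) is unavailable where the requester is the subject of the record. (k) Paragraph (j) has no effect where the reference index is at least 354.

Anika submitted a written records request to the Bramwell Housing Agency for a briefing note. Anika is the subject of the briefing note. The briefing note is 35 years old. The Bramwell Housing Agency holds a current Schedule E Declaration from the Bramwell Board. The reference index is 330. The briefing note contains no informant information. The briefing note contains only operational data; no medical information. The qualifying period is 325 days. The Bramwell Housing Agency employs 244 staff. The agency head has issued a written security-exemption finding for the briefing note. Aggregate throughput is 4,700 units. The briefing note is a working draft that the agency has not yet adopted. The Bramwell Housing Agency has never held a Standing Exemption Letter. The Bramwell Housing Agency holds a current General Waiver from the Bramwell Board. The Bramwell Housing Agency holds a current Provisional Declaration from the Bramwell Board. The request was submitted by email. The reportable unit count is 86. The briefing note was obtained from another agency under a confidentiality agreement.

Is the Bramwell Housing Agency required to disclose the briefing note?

All of (a)'s requirements are met (a written security-exemption finding has been issued; the briefing note was obtained under a confidentiality agreement). Applying paragraphs (e)–(i): (e) operates (the qualifying period is 325 days, less than the 345 days limit), but is set aside by (f): (f) is engaged — the record's age is 35 years, meeting the 29 years threshold. (g) is engaged (a current Provisional Declaration is held), but is displaced by (h): (h) is triggered — a current Schedule E Declaration is held. (i), which would lift (h), is inapplicable — no current Standing Exemption Letter is held. (a) remains available.
Exception (b): the briefing note is an unadopted draft; the reportable unit count is 86, under the 98 limit — every condition holds. But applying paragraphs (j)–(k): (j) is triggered — Anika is the subject of the briefing note. (k), which would lift (j), is not triggered — the reference index is 330, short of 354. (b) is therefore removed.
Exception (c) does not apply: the briefing note contains only operational data.
Exception (d) requires that aggregate throughput is at least 6,120 units; but aggregate throughput is 4,700 units, short of 6,120 units, so (d) is unavailable.

No — exception (a) applies; the Bramwell Housing Agency is not required to disclose the briefing note.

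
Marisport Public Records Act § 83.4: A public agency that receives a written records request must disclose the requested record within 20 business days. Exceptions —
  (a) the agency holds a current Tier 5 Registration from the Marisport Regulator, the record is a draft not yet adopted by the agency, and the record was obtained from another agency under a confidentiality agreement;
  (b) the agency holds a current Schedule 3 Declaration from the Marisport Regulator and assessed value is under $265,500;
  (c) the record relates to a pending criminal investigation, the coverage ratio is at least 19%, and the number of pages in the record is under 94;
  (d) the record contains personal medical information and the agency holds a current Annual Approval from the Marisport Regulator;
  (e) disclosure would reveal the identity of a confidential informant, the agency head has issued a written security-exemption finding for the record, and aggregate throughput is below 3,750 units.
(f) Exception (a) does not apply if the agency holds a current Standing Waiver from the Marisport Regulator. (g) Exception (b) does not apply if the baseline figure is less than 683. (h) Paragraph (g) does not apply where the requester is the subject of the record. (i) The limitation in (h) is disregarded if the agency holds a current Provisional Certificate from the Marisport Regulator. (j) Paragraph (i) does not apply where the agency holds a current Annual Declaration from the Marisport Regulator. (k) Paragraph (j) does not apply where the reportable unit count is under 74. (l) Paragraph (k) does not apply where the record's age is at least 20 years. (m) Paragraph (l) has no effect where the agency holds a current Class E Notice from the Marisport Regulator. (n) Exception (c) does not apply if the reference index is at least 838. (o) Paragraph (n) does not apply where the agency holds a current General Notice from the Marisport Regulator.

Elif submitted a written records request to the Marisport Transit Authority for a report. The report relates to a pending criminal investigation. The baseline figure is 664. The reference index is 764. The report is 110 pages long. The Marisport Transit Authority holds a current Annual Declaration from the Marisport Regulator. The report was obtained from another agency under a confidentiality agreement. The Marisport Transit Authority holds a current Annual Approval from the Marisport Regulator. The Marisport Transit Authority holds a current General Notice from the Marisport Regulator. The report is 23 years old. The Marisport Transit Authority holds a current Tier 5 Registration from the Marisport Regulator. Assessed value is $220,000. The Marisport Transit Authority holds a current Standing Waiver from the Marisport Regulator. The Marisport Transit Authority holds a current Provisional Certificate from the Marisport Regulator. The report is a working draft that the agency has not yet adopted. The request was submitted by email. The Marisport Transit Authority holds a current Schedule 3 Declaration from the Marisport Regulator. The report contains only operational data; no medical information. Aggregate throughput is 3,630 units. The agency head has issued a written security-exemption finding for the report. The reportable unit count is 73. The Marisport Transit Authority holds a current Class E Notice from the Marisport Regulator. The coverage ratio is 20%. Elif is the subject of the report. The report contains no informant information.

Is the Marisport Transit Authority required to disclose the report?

Yes — the Marisport Transit Authority must disclose the report.

All of (a)'s requirements are met (a current Tier 5 Registration is held; the report is an unadopted draft; the report was obtained under a confidentiality agreement). However, paragraph (f) must be considered: (f) operates against (a): a current Standing Waiver is held. (a) is therefore removed.
Exception (b) is satisfied on its face — a current Schedule 3 Declaration is held; assessed value is $220,000, under the $265,500 limit. But applying paragraphs (g)–(m): (g) operates against (b): the baseline figure is 664, less than the 683 limit. (h) would limit (g) — Elif is the subject of the report — but (i) sets (h) aside: (i) is engaged — a current Provisional Certificate is held. (j) applies (a current Annual Declaration is held), but yields to (k): (k) operates against (j): the reportable unit count is 73, under the 74 limit. (l) operates (the record's age is 23 years, meeting the 20 years threshold), but yields to (m): (m) operates against (l): a current Class E Notice is held. Exception (b) does not apply.
Exception (c) requires that the number of pages in the record is under 94; but the number of pages in the record is 110, not under 94, so (c) is unavailable.
Exception (d) does not apply: the report contains only operational data.
Exception (e) requires that disclosure would reveal the identity of a confidential informant; but the report contains no informant information, so (e) is unavailable.
No exception displaces § 83.4.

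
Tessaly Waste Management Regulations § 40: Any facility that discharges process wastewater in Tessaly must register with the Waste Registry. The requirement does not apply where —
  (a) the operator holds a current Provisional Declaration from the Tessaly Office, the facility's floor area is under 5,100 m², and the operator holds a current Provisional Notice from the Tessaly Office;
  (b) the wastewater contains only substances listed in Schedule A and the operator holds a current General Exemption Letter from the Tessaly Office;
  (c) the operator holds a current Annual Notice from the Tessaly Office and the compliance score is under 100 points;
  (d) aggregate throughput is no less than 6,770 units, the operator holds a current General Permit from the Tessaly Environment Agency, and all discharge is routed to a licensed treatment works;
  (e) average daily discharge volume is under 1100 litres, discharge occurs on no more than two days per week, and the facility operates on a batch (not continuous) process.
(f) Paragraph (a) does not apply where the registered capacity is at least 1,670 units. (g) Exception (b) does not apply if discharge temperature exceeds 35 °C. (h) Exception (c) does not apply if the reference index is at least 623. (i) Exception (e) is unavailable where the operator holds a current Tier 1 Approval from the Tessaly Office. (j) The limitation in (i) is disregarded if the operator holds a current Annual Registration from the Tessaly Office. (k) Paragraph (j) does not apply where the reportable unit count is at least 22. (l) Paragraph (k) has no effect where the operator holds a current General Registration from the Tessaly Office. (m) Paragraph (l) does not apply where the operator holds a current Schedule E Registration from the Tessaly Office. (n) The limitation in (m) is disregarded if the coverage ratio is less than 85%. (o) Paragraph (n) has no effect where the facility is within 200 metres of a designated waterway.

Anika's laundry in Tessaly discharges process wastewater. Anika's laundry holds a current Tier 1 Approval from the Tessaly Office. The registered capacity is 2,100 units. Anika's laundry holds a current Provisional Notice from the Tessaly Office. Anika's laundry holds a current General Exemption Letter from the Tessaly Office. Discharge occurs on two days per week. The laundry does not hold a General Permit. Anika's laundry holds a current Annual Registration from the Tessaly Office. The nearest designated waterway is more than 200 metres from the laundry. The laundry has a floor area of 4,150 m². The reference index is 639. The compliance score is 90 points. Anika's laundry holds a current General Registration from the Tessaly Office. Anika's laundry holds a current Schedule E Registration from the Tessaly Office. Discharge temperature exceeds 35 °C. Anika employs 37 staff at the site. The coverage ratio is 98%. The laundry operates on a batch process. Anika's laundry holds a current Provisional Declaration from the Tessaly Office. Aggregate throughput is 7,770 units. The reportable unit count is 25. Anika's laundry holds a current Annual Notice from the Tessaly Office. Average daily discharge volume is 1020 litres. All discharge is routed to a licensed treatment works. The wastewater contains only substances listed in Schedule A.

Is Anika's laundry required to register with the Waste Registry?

All of (a)'s requirements are met (a current Provisional Declaration is held; the facility's floor area is 4,150 m², under the 5,100 m² limit; a current Provisional Notice is held). But: (f) is engaged — the registered capacity is 2,100 units, meeting the 1,670 units threshold. So (a) is unavailable.
All of (b)'s requirements are met (the wastewater is Schedule-A-only; a current General Exemption Letter is held). But: (g) applies — discharge temperature exceeds 35 °C. (b) is therefore removed.
Exception (c) is satisfied on its face — a current Annual Notice is held; the compliance score is 90 points, under the 100 points limit. But: (h) applies — the reference index is 639, meeting the 623 threshold. (c) is therefore removed.
Exception (d) requires that the operator holds a current General Permit from the Tessaly Environment Agency; but no General Permit is held, so (d) is unavailable.
Exception (e): average daily discharge volume is 1020 litres, under the 1100 litres limit; discharge occurs on no more than two days per week; the facility operates on a batch process — every condition holds. Turning to paragraphs (i)–(o): (i) is engaged — a current Tier 1 Approval is held. (j) operates (a current Annual Registration is held), but yields to (k): (k) operates against (j): the reportable unit count is 25, meeting the 22 threshold. (l) would limit (k) — a current General Registration is held — but (m) sets (l) aside: (m) operates against (l): a current Schedule E Registration is held. (n) is not triggered (the coverage ratio is 98%, not less than 85%), so (m) stands. So (e) is unavailable.
No exception is made out. Anika's laundry falls within the general rule.

Yes — Anika's laundry must register with the Waste Registry.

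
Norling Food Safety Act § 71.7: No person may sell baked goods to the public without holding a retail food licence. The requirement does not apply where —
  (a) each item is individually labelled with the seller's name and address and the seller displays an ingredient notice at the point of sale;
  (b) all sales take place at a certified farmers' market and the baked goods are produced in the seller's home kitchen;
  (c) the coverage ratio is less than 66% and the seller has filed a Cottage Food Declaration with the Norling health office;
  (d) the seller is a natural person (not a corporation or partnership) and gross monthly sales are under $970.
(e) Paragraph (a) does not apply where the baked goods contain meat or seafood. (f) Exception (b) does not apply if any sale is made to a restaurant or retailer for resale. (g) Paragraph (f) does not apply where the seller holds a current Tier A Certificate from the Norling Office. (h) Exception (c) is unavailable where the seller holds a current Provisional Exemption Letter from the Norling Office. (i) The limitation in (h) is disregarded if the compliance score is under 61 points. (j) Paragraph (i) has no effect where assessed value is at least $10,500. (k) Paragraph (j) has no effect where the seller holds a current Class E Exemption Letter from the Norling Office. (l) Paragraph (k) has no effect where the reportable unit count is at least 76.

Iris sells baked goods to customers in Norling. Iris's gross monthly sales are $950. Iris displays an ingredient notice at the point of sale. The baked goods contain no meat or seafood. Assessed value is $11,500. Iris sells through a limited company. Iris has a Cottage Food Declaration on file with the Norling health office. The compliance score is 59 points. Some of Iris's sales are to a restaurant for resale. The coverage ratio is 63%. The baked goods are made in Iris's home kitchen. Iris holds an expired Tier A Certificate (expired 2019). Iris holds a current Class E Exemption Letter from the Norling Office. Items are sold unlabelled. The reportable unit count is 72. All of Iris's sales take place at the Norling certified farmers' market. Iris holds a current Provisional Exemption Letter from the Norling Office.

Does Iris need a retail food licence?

No — exception (c) applies; Iris is not required to hold a retail food licence.

Exception (a) requires that each item is individually labelled with the seller's name and address; but items are sold unlabelled, so (a) is unavailable.
Exception (b)'s conditions are all satisfied: all sales are at a certified farmers' market; the baked goods are home-kitchen produced. But applying paragraphs (f)–(g): (f) is triggered — some sales are to a restaurant for resale. (g) is inapplicable (the Tier A Certificate is not current), so (f) stands. So (b) is unavailable.
Exception (c): the coverage ratio is 63%, less than the 66% limit; a Cottage Food Declaration is on file — every condition holds. As to paragraphs (h)–(l): (h) is triggered (a current Provisional Exemption Letter is held), but is itself disapplied by (i): (i) is engaged — the compliance score is 59 points, under the 61 points limit. (j) operates (assessed value is $11,500, meeting the $10,500 threshold), but is set aside by (k): (k) applies — a current Class E Exemption Letter is held. (l) is not triggered (the reportable unit count is 72, short of 76), so (k) stands. (c) remains available.
Exception (d) requires that the seller is a natural person (not a corporation or partnership); but the seller operates through a limited company, so (d) is unavailable.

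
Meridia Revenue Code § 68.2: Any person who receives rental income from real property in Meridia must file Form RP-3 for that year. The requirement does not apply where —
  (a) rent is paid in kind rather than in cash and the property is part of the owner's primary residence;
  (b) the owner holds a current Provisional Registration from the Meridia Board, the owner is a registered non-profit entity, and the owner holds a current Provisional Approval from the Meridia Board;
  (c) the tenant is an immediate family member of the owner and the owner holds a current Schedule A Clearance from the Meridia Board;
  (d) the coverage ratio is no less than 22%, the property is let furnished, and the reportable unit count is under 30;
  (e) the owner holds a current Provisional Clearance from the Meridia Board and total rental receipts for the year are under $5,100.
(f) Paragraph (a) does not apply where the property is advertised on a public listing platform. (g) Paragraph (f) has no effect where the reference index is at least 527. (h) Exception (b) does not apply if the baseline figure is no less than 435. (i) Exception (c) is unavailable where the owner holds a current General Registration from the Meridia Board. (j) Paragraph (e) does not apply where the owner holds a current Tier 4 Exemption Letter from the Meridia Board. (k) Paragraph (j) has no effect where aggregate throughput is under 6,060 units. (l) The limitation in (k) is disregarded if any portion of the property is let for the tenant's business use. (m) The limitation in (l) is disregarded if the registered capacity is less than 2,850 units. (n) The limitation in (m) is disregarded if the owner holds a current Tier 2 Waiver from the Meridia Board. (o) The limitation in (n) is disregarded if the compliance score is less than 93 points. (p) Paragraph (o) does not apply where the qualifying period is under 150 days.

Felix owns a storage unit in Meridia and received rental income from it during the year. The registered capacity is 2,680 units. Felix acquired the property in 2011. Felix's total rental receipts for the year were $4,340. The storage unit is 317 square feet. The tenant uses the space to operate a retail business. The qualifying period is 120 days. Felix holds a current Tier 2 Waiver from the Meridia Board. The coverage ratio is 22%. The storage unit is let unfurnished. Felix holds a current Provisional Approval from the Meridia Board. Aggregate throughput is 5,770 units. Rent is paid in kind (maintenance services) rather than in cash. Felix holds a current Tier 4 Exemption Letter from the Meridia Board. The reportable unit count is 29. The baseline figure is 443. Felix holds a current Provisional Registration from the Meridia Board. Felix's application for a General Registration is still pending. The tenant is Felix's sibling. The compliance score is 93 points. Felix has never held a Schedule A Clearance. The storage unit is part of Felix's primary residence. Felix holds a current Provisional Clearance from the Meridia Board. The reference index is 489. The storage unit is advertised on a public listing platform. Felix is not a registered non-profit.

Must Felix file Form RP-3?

Exception (a) is satisfied on its face — rent is paid in kind; the storage unit is part of the primary residence. But applying paragraphs (f)–(g): (f) operates against (a): the property is publicly advertised. (g), which would lift (f), does not operate here — the reference index is 489, short of 527. Exception (a) does not apply.
Exception (b) does not apply: Felix is not a registered non-profit.
Exception (c) fails — no current Schedule A Clearance is held.
Exception (d) does not apply: the property is let unfurnished.
Exception (e) is satisfied on its face — a current Provisional Clearance is held; total rental receipts for the year are $4,340, under the $5,100 limit. But: (j) operates — a current Tier 4 Exemption Letter is held. (k) would limit (j) — aggregate throughput is 5,770 units, under the 6,060 units limit — but (l) sets (k) aside: (l) operates against (k): the space is let for business use. (m) would limit (l) — the registered capacity is 2,680 units, less than the 2,850 units limit — but (n) sets (m) aside: (n) is triggered — a current Tier 2 Waiver is held. (o) does not operate here (the compliance score is 93 points, not less than 93 points), so (n) stands. So (e) is unavailable.
No exception applies. The general rule governs.

Yes — Felix must file Form RP-3.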